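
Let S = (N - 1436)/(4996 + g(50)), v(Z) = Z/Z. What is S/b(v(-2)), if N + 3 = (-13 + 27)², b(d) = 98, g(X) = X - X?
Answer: -1243/489608 ≈ -0.0025388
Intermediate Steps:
g(X) = 0
v(Z) = 1
N = 193 (N = -3 + (-13 + 27)² = -3 + 14² = -3 + 196 = 193)
S = -1243/4996 (S = (193 - 1436)/(4996 + 0) = -1243/4996 ≈ -0.24880)
S/b(v(-2)) = -1243/4996/98 = -1243/4996*1/98 = -1243/489608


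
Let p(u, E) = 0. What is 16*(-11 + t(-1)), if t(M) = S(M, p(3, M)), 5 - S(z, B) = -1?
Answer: -80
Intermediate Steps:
S(z, B) = 6 (S(z, B) = 5 - 1*(-1) = 5 + 1 = 6)
t(M) = 6
16*(-11 + t(-1)) = 16*(-11 + 6) = 16*(-5) = -80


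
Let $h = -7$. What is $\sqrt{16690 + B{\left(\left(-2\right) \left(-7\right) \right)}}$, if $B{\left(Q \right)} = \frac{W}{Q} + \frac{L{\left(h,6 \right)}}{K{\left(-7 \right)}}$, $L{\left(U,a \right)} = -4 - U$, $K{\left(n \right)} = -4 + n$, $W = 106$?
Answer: $\frac{2 \sqrt{24749571}}{77} \approx 129.22$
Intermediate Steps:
$B{\left(Q \right)} = - \frac{3}{11} + \frac{106}{Q}$ ($B{\left(Q \right)} = \frac{106}{Q} + \frac{-4 - -7}{-4 - 7} = \frac{106}{Q} + \frac{-4 + 7}{-11} = \frac{106}{Q} + 3 \left(- \frac{1}{11}\right) = \frac{106}{Q} - \frac{3}{11} = - \frac{3}{11} + \frac{106}{Q}$)
$\sqrt{16690 + B{\left(\left(-2\right) \left(-7\right) \right)}} = \sqrt{16690 - \left(\frac{3}{11} - \frac{106}{\left(-2\right) \left(-7\right)}\right)} = \sqrt{16690 - \left(\frac{3}{11} - \frac{106}{14}\right)} = \sqrt{16690 + \left(- \frac{3}{11} + 106 \cdot \frac{1}{14}\right)} = \sqrt{16690 + \left(- \frac{3}{11} + \frac{53}{7}\right)} = \sqrt{16690 + \frac{562}{77}} = \sqrt{\frac{1285692}{77}} = \frac{2 \sqrt{24749571}}{77}$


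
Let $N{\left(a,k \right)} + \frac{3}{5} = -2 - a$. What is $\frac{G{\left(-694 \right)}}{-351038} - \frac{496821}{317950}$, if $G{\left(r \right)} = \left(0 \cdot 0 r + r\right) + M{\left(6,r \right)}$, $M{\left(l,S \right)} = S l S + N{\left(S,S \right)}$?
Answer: $- \frac{273304805182}{27903133025} \approx -9.7948$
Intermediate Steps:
$N{\left(a,k \right)} = - \frac{13}{5} - a$ ($N{\left(a,k \right)} = - \frac{3}{5} - \left(2 + a\right) = - \frac{13}{5} - a$)
$M{\left(l,S \right)} = - \frac{13}{5} - S + l S^{2}$ ($M{\left(l,S \right)} = S l S - \left(\frac{13}{5} + S\right) = l S^{2} - \left(\frac{13}{5} + S\right) = - \frac{13}{5} - S + l S^{2}$)
$G{\left(r \right)} = - \frac{13}{5} + 6 r^{2}$ ($G{\left(r \right)} = \left(0 \cdot 0 r + r\right) - \left(\frac{13}{5} + r - 6 r^{2}\right) = \left(0 r + r\right) - \left(\frac{13}{5} + r - 6 r^{2}\right) = \left(0 + r\right) - \left(\frac{13}{5} + r - 6 r^{2}\right) = r - \left(\frac{13}{5} + r - 6 r^{2}\right) = - \frac{13}{5} + 6 r^{2}$)
$\frac{G{\left(-694 \right)}}{-351038} - \frac{496821}{317950} = \frac{- \frac{13}{5} + 6 \left(-694\right)^{2}}{-351038} - \frac{496821}{317950} = \left(- \frac{13}{5} + 6 \cdot 481636\right) \left(- \frac{1}{351038}\right) - \frac{496821}{317950} = \left(- \frac{13}{5} + 2889816\right) \left(- \frac{1}{351038}\right) - \frac{496821}{317950} = \frac{14449067}{5} \left(- \frac{1}{351038}\right) - \frac{496821}{317950} = - \frac{14449067}{1755190} - \frac{496821}{317950} = - \frac{273304805182}{27903133025}$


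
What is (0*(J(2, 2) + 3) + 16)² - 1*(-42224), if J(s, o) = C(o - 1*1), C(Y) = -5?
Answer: 42480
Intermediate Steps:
J(s, o) = -5
(0*(J(2, 2) + 3) + 16)² - 1*(-42224) = (0*(-5 + 3) + 16)² - 1*(-42224) = (0*(-2) + 16)² + 42224 = (0 + 16)² + 42224 = 16² + 42224 = 256 + 42224 = 42480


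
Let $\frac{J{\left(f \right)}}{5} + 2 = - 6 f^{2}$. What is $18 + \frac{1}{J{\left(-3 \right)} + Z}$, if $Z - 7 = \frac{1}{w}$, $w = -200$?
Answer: $\frac{982618}{54601} \approx 17.996$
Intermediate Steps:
$Z = \frac{1399}{200}$ ($Z = 7 + \frac{1}{-200} = 7 - \frac{1}{200} = \frac{1399}{200} \approx 6.995$)
$J{\left(f \right)} = -10 - 30 f^{2}$ ($J{\left(f \right)} = -10 + 5 \left(- 6 f^{2}\right) = -10 - 30 f^{2}$)
$18 + \frac{1}{J{\left(-3 \right)} + Z} = 18 + \frac{1}{\left(-10 - 30 \left(-3\right)^{2}\right) + \frac{1399}{200}} = 18 + \frac{1}{\left(-10 - 270\right) + \frac{1399}{200}} = 18 + \frac{1}{-280 + \frac{1399}{200}} = 18 + \frac{1}{- \frac{54601}{200}} = 18 - \frac{200}{54601} = \frac{982618}{54601}$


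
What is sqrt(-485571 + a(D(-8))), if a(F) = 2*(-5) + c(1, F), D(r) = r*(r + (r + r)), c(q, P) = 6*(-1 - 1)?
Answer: I*sqrt(485593) ≈ 696.84*I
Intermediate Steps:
c(q, P) = -12 (c(q, P) = 6*(-2) = -12)
D(r) = 3*r**2 (D(r) = r*(r + 2*r) = r*(3*r) = 3*r**2)
a(F) = -22 (a(F) = 2*(-5) - 12 = -10 - 12 = -22)
sqrt(-485571 + a(D(-8))) = sqrt(-485571 - 22) = sqrt(-485593) = I*sqrt(485593)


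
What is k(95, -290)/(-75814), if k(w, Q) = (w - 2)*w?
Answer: -8835/75814 ≈ -0.11654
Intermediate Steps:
k(w, Q) = w*(-2 + w) (k(w, Q) = (-2 + w)*w = w*(-2 + w))
k(95, -290)/(-75814) = (95*(-2 + 95))/(-75814) = (95*93)*(-1/75814) = 8835*(-1/75814) = -8835/75814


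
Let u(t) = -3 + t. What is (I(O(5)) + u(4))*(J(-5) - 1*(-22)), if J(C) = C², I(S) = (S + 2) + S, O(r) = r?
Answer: 611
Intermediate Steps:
I(S) = 2 + 2*S (I(S) = (2 + S) + S = 2 + 2*S)
(I(O(5)) + u(4))*(J(-5) - 1*(-22)) = ((2 + 2*5) + (-3 + 4))*((-5)² - 1*(-22)) = ((2 + 10) + 1)*(25 + 22) = (12 + 1)*47 = 13*47 = 611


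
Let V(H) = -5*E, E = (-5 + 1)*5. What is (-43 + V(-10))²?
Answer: 3249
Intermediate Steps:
E = -20 (E = -4*5 = -20)
V(H) = 100 (V(H) = -5*(-20) = 100)
(-43 + V(-10))² = (-43 + 100)² = 57² = 3249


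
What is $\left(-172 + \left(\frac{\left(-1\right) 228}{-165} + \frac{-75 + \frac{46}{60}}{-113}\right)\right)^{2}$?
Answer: $\frac{1606736240041}{55621764} \approx 28887.0$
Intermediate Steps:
$\left(-172 + \left(\frac{\left(-1\right) 228}{-165} + \frac{-75 + \frac{46}{60}}{-113}\right)\right)^{2} = \left(-172 + \left(\left(-228\right) \left(- \frac{1}{165}\right) + \left(-75 + 46 \cdot \frac{1}{60}\right) \left(- \frac{1}{113}\right)\right)\right)^{2} = \left(-172 + \left(\frac{76}{55} + \left(-75 + \frac{23}{30}\right) \left(- \frac{1}{113}\right)\right)\right)^{2} = \left(-172 + \left(\frac{76}{55} - - \frac{2227}{3390}\right)\right)^{2} = \left(-172 + \left(\frac{76}{55} + \frac{2227}{3390}\right)\right)^{2} = \left(-172 + \frac{15205}{7458}\right)^{2} = \left(- \frac{1267571}{7458}\right)^{2} = \frac{1606736240041}{55621764}$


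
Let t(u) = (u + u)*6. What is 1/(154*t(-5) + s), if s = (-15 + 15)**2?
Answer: -1/9240 ≈ -0.00010823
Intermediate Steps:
t(u) = 12*u (t(u) = (2*u)*6 = 12*u)
s = 0 (s = 0**2 = 0)
1/(154*t(-5) + s) = 1/(154*(12*(-5)) + 0) = 1/(154*(-60) + 0) = 1/(-9240 + 0) = 1/(-9240) = -1/9240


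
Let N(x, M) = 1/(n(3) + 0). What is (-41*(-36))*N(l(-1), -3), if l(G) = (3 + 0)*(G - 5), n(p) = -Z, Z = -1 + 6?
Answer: -1476/5 ≈ -295.20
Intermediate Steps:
Z = 5
n(p) = -5 (n(p) = -1*5 = -5)
l(G) = -15 + 3*G (l(G) = 3*(-5 + G) = -15 + 3*G)
N(x, M) = -1/5 (N(x, M) = 1/(-5 + 0) = 1/(-5) = -1/5)
(-41*(-36))*N(l(-1), -3) = -41*(-36)*(-1/5) = 1476*(-1/5) = -1476/5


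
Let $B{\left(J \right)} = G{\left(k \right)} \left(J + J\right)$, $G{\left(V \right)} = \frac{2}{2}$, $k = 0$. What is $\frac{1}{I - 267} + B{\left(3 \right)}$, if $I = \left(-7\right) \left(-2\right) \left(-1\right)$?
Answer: $\frac{1685}{281} \approx 5.9964$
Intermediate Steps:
$I = -14$ ($I = 14 \left(-1\right) = -14$)
$G{\left(V \right)} = 1$ ($G{\left(V \right)} = 2 \cdot \frac{1}{2} = 1$)
$B{\left(J \right)} = 2 J$ ($B{\left(J \right)} = 1 \left(J + J\right) = 1 \cdot 2 J = 2 J$)
$\frac{1}{I - 267} + B{\left(3 \right)} = \frac{1}{-14 - 267} + 2 \cdot 3 = \frac{1}{-281} + 6 = - \frac{1}{281} + 6 = \frac{1685}{281}$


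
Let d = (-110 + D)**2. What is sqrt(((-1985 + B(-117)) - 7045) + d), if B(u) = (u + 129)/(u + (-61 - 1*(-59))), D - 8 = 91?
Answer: I*sqrt(126161777)/119 ≈ 94.388*I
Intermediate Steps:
D = 99 (D = 8 + 91 = 99)
B(u) = (129 + u)/(-2 + u) (B(u) = (129 + u)/(u + (-61 + 59)) = (129 + u)/(u - 2) = (129 + u)/(-2 + u))
d = 121 (d = (-110 + 99)**2 = (-11)**2 = 121)
sqrt(((-1985 + B(-117)) - 7045) + d) = sqrt(((-1985 + (129 - 117)/(-2 - 117)) - 7045) + 121) = sqrt(((-1985 + 12/(-119)) - 7045) + 121) = sqrt(((-1985 - 1/119*12) - 7045) + 121) = sqrt(((-1985 - 12/119) - 7045) + 121) = sqrt((-236227/119 - 7045) + 121) = sqrt(-1074582/119 + 121) = sqrt(-1060183/119) = I*sqrt(126161777)/119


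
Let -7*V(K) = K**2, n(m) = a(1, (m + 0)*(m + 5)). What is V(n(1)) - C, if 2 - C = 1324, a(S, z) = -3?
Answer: 9245/7 ≈ 1320.7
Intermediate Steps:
n(m) = -3
V(K) = -K**2/7
C = -1322 (C = 2 - 1*1324 = 2 - 1324 = -1322)
V(n(1)) - C = -1/7*(-3)**2 - 1*(-1322) = -1/7*9 + 1322 = -9/7 + 1322 = 9245/7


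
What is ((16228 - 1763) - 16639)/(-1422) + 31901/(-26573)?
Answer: 6203240/18893403 ≈ 0.32833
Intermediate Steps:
((16228 - 1763) - 16639)/(-1422) + 31901/(-26573) = (14465 - 16639)*(-1/1422) + 31901*(-1/26573) = -2174*(-1/1422) - 31901/26573 = 1087/711 - 31901/26573 = 6203240/18893403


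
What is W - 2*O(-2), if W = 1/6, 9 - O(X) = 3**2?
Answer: 1/6 ≈ 0.16667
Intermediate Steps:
O(X) = 0 (O(X) = 9 - 1*3**2 = 9 - 1*9 = 9 - 9 = 0)
W = 1/6 ≈ 0.16667
W - 2*O(-2) = 1/6 - 2*0 = 1/6 + 0 = 1/6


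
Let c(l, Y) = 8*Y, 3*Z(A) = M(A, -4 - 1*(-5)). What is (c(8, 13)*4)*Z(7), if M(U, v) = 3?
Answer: 416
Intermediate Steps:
Z(A) = 1 (Z(A) = (⅓)*3 = 1)
(c(8, 13)*4)*Z(7) = ((8*13)*4)*1 = (104*4)*1 = 416*1 = 416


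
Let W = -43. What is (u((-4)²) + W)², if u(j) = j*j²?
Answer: 16426809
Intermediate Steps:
u(j) = j³
(u((-4)²) + W)² = (((-4)²)³ - 43)² = (16³ - 43)² = (4096 - 43)² = 4053² = 16426809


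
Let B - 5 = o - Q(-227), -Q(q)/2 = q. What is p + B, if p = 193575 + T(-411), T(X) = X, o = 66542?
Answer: 259257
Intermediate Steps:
Q(q) = -2*q
p = 193164 (p = 193575 - 411 = 193164)
B = 66093 (B = 5 + (66542 - (-2)*(-227)) = 5 + (66542 - 1*454) = 5 + (66542 - 454) = 5 + 66088 = 66093)
p + B = 193164 + 66093 = 259257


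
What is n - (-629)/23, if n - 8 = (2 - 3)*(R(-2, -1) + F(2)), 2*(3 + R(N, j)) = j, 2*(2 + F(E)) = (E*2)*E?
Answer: 1695/46 ≈ 36.848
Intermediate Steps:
F(E) = -2 + E² (F(E) = -2 + ((E*2)*E)/2 = -2 + ((2*E)*E)/2 = -2 + (2*E²)/2 = -2 + E²)
R(N, j) = -3 + j/2
n = 19/2 (n = 8 + (2 - 3)*((-3 + (½)*(-1)) + (-2 + 2²)) = 8 - ((-3 - ½) + (-2 + 4)) = 8 - (-7/2 + 2) = 8 - 1*(-3/2) = 8 + 3/2 = 19/2 ≈ 9.5000)
n - (-629)/23 = 19/2 - (-629)/23 = 19/2 - 37*(-17/23) = 19/2 + 629/23 = 1695/46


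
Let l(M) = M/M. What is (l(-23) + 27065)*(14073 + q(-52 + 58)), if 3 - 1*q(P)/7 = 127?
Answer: 357406530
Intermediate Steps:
q(P) = -868 (q(P) = 21 - 7*127 = 21 - 889 = -868)
l(M) = 1
(l(-23) + 27065)*(14073 + q(-52 + 58)) = (1 + 27065)*(14073 - 868) = 27066*13205 = 357406530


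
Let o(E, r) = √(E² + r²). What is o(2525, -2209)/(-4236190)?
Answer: -√11255306/4236190 ≈ -0.00079196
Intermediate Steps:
o(2525, -2209)/(-4236190) = √(2525² + (-2209)²)/(-4236190) = √(6375625 + 4879681)*(-1/4236190) = √11255306*(-1/4236190) = -√11255306/4236190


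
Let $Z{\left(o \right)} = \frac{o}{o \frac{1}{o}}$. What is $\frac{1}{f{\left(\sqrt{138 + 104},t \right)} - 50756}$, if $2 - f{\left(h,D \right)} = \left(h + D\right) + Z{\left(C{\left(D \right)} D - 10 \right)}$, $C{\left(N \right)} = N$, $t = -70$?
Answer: $- \frac{27787}{1544234617} + \frac{11 \sqrt{2}}{3088469234} \approx -1.7989 \cdot 10^{-5}$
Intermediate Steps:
$Z{\left(o \right)} = o$ ($Z{\left(o \right)} = \frac{o}{1} = o 1 = o$)
$f{\left(h,D \right)} = 12 - D - h - D^{2}$ ($f{\left(h,D \right)} = 2 - \left(\left(h + D\right) + \left(D D - 10\right)\right) = 2 - \left(\left(D + h\right) + \left(D^{2} - 10\right)\right) = 2 - \left(\left(D + h\right) + \left(-10 + D^{2}\right)\right) = 2 - \left(-10 + D + h + D^{2}\right) = 12 - D - h - D^{2}$)
$\frac{1}{f{\left(\sqrt{138 + 104},t \right)} - 50756} = \frac{1}{\left(12 - -70 - \sqrt{138 + 104} - \left(-70\right)^{2}\right) - 50756} = \frac{1}{\left(12 + 70 - \sqrt{242} - 4900\right) - 50756} = \frac{1}{\left(12 + 70 - 11 \sqrt{2} - 4900\right) - 50756} = \frac{1}{\left(-4818 - 11 \sqrt{2}\right) - 50756} = \frac{1}{-55574 - 11 \sqrt{2}}$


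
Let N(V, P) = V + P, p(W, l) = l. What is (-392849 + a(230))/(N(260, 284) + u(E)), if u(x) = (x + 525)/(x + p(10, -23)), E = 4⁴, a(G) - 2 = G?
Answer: -91479761/127533 ≈ -717.30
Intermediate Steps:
a(G) = 2 + G
E = 256
u(x) = (525 + x)/(-23 + x) (u(x) = (x + 525)/(x - 23) = (525 + x)/(-23 + x))
N(V, P) = P + V
(-392849 + a(230))/(N(260, 284) + u(E)) = (-392849 + (2 + 230))/((284 + 260) + (525 + 256)/(-23 + 256)) = (-392849 + 232)/(544 + 781/233) = -392617/(544 + (1/233)*781) = -392617/(544 + 781/233) = -392617/127533/233 = -392617*233/127533 = -91479761/127533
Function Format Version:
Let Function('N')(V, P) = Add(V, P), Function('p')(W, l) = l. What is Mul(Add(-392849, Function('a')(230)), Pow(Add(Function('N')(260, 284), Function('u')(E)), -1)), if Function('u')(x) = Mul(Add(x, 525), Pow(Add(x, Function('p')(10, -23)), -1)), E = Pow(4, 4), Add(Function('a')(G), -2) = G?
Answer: Rational(-91479761, 127533) ≈ -717.30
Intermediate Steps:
Function('a')(G) = Add(2, G)
E = 256
Function('u')(x) = Mul(Pow(Add(-23, x), -1), Add(525, x)) (Function('u')(x) = Mul(Add(x, 525), Pow(Add(x, -23), -1)) = Mul(Add(525, x), Pow(Add(-23, x), -1)) = Mul(Pow(Add(-23, x), -1), Add(525, x)))
Function('N')(V, P) = Add(P, V)
Mul(Add(-392849, Function('a')(230)), Pow(Add(Function('N')(260, 284), Function('u')(E)), -1)) = Mul(Add(-392849, Add(2, 230)), Pow(Add(Add(284, 260), Mul(Pow(Add(-23, 256), -1), Add(525, 256))), -1)) = Mul(Add(-392849, 232), Pow(Add(544, Mul(Pow(233, -1), 781)), -1)) = Mul(-392617, Pow(Add(544, Mul(Rational(1, 233), 781)), -1)) = Mul(-392617, Pow(Add(544, Rational(781, 233)), -1)) = Mul(-392617, Pow(Rational(127533, 233), -1)) = Mul(-392617, Rational(233, 127533)) = Rational(-91479761, 127533)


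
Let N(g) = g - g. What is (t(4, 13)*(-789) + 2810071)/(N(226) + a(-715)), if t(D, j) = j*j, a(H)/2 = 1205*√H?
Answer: -267673*I*√715/172315 ≈ -41.537*I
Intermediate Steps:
a(H) = 2410*√H (a(H) = 2*(1205*√H) = 2410*√H)
N(g) = 0
t(D, j) = j²
(t(4, 13)*(-789) + 2810071)/(N(226) + a(-715)) = (13²*(-789) + 2810071)/(0 + 2410*√(-715)) = (169*(-789) + 2810071)/(0 + 2410*(I*√715)) = (-133341 + 2810071)/(0 + 2410*I*√715) = 2676730/((2410*I*√715)) = 2676730*(-I*√715/1723150) = -267673*I*√715/172315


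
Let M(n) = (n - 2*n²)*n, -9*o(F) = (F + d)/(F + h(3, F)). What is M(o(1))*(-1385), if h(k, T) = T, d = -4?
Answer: -1385/54 ≈ -25.648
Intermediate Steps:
o(F) = -(-4 + F)/(18*F) (o(F) = -(F - 4)/(9*(F + F)) = -(-4 + F)/(9*(2*F)) = -(-4 + F)*1/(2*F)/9 = -(-4 + F)/(18*F))
M(n) = n*(n - 2*n²)
M(o(1))*(-1385) = (((1/18)*(4 - 1*1)/1)²*(1 - (4 - 1*1)/(9*1)))*(-1385) = (((1/18)*1*(4 - 1))²*(1 - (4 - 1)/9))*(-1385) = (((1/18)*1*3)²*(1 - 3/9))*(-1385) = ((⅙)²*(1 - 2*⅙))*(-1385) = ((1 - ⅓)/36)*(-1385) = ((1/36)*(⅔))*(-1385) = (1/54)*(-1385) = -1385/54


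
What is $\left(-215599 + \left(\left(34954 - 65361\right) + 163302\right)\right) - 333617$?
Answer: $-416321$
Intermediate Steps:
$\left(-215599 + \left(\left(34954 - 65361\right) + 163302\right)\right) - 333617 = \left(-215599 + \left(-30407 + 163302\right)\right) - 333617 = \left(-215599 + 132895\right) - 333617 = -82704 - 333617 = -416321$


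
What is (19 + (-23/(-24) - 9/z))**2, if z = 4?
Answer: 180625/576 ≈ 313.58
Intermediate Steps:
(19 + (-23/(-24) - 9/z))**2 = (19 + (-23/(-24) - 9/4))**2 = (19 + (-23*(-1/24) - 9*1/4))**2 = (19 + (23/24 - 9/4))**2 = (19 - 31/24)**2 = (425/24)**2 = 180625/576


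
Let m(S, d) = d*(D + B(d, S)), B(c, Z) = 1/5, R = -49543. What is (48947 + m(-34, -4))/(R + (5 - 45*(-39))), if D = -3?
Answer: -244791/238915 ≈ -1.0246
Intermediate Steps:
B(c, Z) = ⅕
m(S, d) = -14*d/5 (m(S, d) = d*(-3 + ⅕) = d*(-14/5) = -14*d/5)
(48947 + m(-34, -4))/(R + (5 - 45*(-39))) = (48947 - 14/5*(-4))/(-49543 + (5 - 45*(-39))) = (48947 + 56/5)/(-49543 + (5 + 1755)) = 244791/(5*(-49543 + 1760)) = (244791/5)/(-47783) = (244791/5)*(-1/47783) = -244791/238915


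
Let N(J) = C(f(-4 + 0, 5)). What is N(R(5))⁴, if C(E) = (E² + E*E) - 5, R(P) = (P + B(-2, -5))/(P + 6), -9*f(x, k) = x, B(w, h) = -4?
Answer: 19356878641/43046721 ≈ 449.67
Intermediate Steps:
f(x, k) = -x/9
R(P) = (-4 + P)/(6 + P) (R(P) = (P - 4)/(P + 6) = (-4 + P)/(6 + P))
C(E) = -5 + 2*E² (C(E) = (E² + E²) - 5 = 2*E² - 5 = -5 + 2*E²)
N(J) = -373/81 (N(J) = -5 + 2*(-(-4 + 0)/9)² = -5 + 2*(-⅑*(-4))² = -5 + 2*(4/9)² = -5 + 2*(16/81) = -5 + 32/81 = -373/81)
N(R(5))⁴ = (-373/81)⁴ = 19356878641/43046721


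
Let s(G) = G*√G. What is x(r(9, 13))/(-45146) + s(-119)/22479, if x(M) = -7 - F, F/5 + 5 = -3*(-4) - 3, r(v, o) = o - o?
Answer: 27/45146 - 119*I*√119/22479 ≈ 0.00059806 - 0.057749*I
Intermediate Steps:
r(v, o) = 0
F = 20 (F = -25 + 5*(-3*(-4) - 3) = -25 + 5*(12 - 3) = -25 + 5*9 = -25 + 45 = 20)
x(M) = -27 (x(M) = -7 - 1*20 = -7 - 20 = -27)
s(G) = G^(3/2)
x(r(9, 13))/(-45146) + s(-119)/22479 = -27/(-45146) + (-119)^(3/2)/22479 = -27*(-1/45146) - 119*I*√119*(1/22479) = 27/45146 - 119*I*√119/22479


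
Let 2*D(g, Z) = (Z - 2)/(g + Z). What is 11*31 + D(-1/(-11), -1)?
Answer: 6853/20 ≈ 342.65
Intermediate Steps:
D(g, Z) = (-2 + Z)/(2*(Z + g)) (D(g, Z) = ((Z - 2)/(g + Z))/2 = ((-2 + Z)/(Z + g))/2 = (-2 + Z)/(2*(Z + g)))
11*31 + D(-1/(-11), -1) = 11*31 + (-1 + (½)*(-1))/(-1 - 1/(-11)) = 341 + (-1 - ½)/(-1 - 1*(-1/11)) = 341 - 3/2/(-1 + 1/11) = 341 - 3/2/(-10/11) = 341 - 11/10*(-3/2) = 341 + 33/20 = 6853/20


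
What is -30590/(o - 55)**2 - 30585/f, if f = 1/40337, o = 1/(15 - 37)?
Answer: -258465350114015/209503 ≈ -1.2337e+9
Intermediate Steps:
o = -1/22 (o = 1/(-22) = -1/22 ≈ -0.045455)
f = 1/40337 ≈ 2.4791e-5
-30590/(o - 55)**2 - 30585/f = -30590/(-1/22 - 55)**2 - 30585/1/40337 = -30590/((-1211/22)**2) - 30585*40337 = -30590/1466521/484 - 1233707145 = -30590*484/1466521 - 1233707145 = -2115080/209503 - 1233707145 = -258465350114015/209503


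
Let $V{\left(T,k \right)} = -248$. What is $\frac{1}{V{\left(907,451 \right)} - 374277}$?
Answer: $- \frac{1}{374525} \approx -2.67 \cdot 10^{-6}$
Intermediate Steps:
$\frac{1}{V{\left(907,451 \right)} - 374277} = \frac{1}{-248 - 374277} = \frac{1}{-374525} = - \frac{1}{374525}$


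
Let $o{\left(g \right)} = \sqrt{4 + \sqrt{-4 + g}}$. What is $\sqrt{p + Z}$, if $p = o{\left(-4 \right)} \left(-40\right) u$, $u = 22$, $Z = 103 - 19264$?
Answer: $\sqrt{-19161 - 880 \sqrt{2} \sqrt{2 + i \sqrt{2}}} \approx 2.035 - 144.99 i$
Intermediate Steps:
$Z = -19161$ ($Z = 103 - 19264 = -19161$)
$p = - 880 \sqrt{4 + 2 i \sqrt{2}}$ ($p = \sqrt{4 + \sqrt{-4 - 4}} \left(-40\right) 22 = \sqrt{4 + \sqrt{-8}} \left(-40\right) 22 = \sqrt{4 + 2 i \sqrt{2}} \left(-40\right) 22 = - 40 \sqrt{4 + 2 i \sqrt{2}} \cdot 22 = - 880 \sqrt{4 + 2 i \sqrt{2}} \approx -1856.3 - 589.99 i$)
$\sqrt{p + Z} = \sqrt{- 880 \sqrt{4 + 2 i \sqrt{2}} - 19161} = \sqrt{-19161 - 880 \sqrt{4 + 2 i \sqrt{2}}}$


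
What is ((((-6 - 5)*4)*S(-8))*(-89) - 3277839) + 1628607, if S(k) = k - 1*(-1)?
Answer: -1676644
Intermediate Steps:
S(k) = 1 + k (S(k) = k + 1 = 1 + k)
((((-6 - 5)*4)*S(-8))*(-89) - 3277839) + 1628607 = ((((-6 - 5)*4)*(1 - 8))*(-89) - 3277839) + 1628607 = ((-11*4*(-7))*(-89) - 3277839) + 1628607 = (-44*(-7)*(-89) - 3277839) + 1628607 = (308*(-89) - 3277839) + 1628607 = (-27412 - 3277839) + 1628607 = -3305251 + 1628607 = -1676644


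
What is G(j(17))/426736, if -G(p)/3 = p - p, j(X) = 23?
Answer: 0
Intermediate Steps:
G(p) = 0 (G(p) = -3*(p - p) = -3*0 = 0)
G(j(17))/426736 = 0/426736 = 0*(1/426736) = 0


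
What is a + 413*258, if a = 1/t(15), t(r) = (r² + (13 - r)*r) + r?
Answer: 22376341/210 ≈ 1.0655e+5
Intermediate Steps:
t(r) = r + r² + r*(13 - r) (t(r) = (r² + r*(13 - r)) + r = r + r² + r*(13 - r))
a = 1/210 (a = 1/(14*15) = 1/210 ≈ 0.0047619)
a + 413*258 = 1/210 + 413*258 = 1/210 + 106554 = 22376341/210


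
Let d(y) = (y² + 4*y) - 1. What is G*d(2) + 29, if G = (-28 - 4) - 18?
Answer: -521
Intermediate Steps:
d(y) = -1 + y² + 4*y
G = -50 (G = -32 - 18 = -50)
G*d(2) + 29 = -50*(-1 + 2² + 4*2) + 29 = -50*(-1 + 4 + 8) + 29 = -50*11 + 29 = -550 + 29 = -521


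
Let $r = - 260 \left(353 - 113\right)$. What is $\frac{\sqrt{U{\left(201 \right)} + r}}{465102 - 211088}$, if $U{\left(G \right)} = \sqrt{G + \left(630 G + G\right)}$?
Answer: $\frac{\sqrt{-62400 + 2 \sqrt{31758}}}{254014} \approx 0.0009806 i$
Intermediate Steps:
$U{\left(G \right)} = 2 \sqrt{158} \sqrt{G}$ ($U{\left(G \right)} = \sqrt{G + 631 G} = \sqrt{632 G} = 2 \sqrt{158} \sqrt{G}$)
$r = -62400$ ($r = \left(-260\right) 240 = -62400$)
$\frac{\sqrt{U{\left(201 \right)} + r}}{465102 - 211088} = \frac{\sqrt{2 \sqrt{158} \sqrt{201} - 62400}}{465102 - 211088} = \frac{\sqrt{2 \sqrt{31758} - 62400}}{254014} = \sqrt{-62400 + 2 \sqrt{31758}} \cdot \frac{1}{254014} = \frac{\sqrt{-62400 + 2 \sqrt{31758}}}{254014}$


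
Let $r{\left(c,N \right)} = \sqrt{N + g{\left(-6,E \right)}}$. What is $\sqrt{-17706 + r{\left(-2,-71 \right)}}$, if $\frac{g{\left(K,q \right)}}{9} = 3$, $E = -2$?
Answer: $\sqrt{-17706 + 2 i \sqrt{11}} \approx 0.025 + 133.06 i$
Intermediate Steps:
$g{\left(K,q \right)} = 27$ ($g{\left(K,q \right)} = 9 \cdot 3 = 27$)
$r{\left(c,N \right)} = \sqrt{27 + N}$ ($r{\left(c,N \right)} = \sqrt{N + 27} = \sqrt{27 + N}$)
$\sqrt{-17706 + r{\left(-2,-71 \right)}} = \sqrt{-17706 + \sqrt{27 - 71}} = \sqrt{-17706 + \sqrt{-44}} = \sqrt{-17706 + 2 i \sqrt{11}}$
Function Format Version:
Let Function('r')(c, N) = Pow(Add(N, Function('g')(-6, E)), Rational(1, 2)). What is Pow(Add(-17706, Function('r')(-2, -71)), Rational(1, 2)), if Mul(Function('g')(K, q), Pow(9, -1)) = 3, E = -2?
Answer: Pow(Add(-17706, Mul(2, I, Pow(11, Rational(1, 2)))), Rational(1, 2)) ≈ Add(0.025, Mul(133.06, I))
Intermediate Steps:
Function('g')(K, q) = 27 (Function('g')(K, q) = Mul(9, 3) = 27)
Function('r')(c, N) = Pow(Add(27, N), Rational(1, 2)) (Function('r')(c, N) = Pow(Add(N, 27), Rational(1, 2)) = Pow(Add(27, N), Rational(1, 2)))
Pow(Add(-17706, Function('r')(-2, -71)), Rational(1, 2)) = Pow(Add(-17706, Pow(Add(27, -71), Rational(1, 2))), Rational(1, 2)) = Pow(Add(-17706, Pow(-44, Rational(1, 2))), Rational(1, 2)) = Pow(Add(-17706, Mul(2, I, Pow(11, Rational(1, 2)))), Rational(1, 2))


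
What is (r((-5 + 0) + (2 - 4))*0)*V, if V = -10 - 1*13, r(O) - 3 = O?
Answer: 0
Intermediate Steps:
r(O) = 3 + O
V = -23 (V = -10 - 13 = -23)
(r((-5 + 0) + (2 - 4))*0)*V = ((3 + ((-5 + 0) + (2 - 4)))*0)*(-23) = ((3 + (-5 - 2))*0)*(-23) = ((3 - 7)*0)*(-23) = -4*0*(-23) = 0*(-23) = 0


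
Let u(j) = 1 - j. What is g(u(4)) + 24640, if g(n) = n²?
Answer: 24649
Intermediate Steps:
g(u(4)) + 24640 = (1 - 1*4)² + 24640 = (1 - 4)² + 24640 = (-3)² + 24640 = 9 + 24640 = 24649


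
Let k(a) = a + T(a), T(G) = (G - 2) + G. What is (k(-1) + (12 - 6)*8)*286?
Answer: 12298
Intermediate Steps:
T(G) = -2 + 2*G (T(G) = (-2 + G) + G = -2 + 2*G)
k(a) = -2 + 3*a (k(a) = a + (-2 + 2*a) = -2 + 3*a)
(k(-1) + (12 - 6)*8)*286 = ((-2 + 3*(-1)) + (12 - 6)*8)*286 = ((-2 - 3) + 6*8)*286 = (-5 + 48)*286 = 43*286 = 12298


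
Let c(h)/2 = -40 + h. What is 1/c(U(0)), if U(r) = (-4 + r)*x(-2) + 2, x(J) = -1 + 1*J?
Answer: -1/52 ≈ -0.019231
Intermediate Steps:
x(J) = -1 + J
U(r) = 14 - 3*r (U(r) = (-4 + r)*(-1 - 2) + 2 = (-4 + r)*(-3) + 2 = (12 - 3*r) + 2 = 14 - 3*r)
c(h) = -80 + 2*h (c(h) = 2*(-40 + h) = -80 + 2*h)
1/c(U(0)) = 1/(-80 + 2*(14 - 3*0)) = 1/(-80 + 2*(14 + 0)) = 1/(-80 + 2*14) = 1/(-80 + 28) = 1/(-52) = -1/52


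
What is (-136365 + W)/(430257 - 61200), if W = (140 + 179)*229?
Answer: -63314/369057 ≈ -0.17156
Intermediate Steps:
W = 73051 (W = 319*229 = 73051)
(-136365 + W)/(430257 - 61200) = (-136365 + 73051)/(430257 - 61200) = -63314/369057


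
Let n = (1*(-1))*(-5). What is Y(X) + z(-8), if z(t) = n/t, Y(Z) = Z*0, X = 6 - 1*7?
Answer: -5/8 ≈ -0.62500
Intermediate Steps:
X = -1 (X = 6 - 7 = -1)
Y(Z) = 0
n = 5 (n = -1*(-5) = 5)
z(t) = 5/t
Y(X) + z(-8) = 0 + 5/(-8) = 0 + 5*(-⅛) = 0 - 5/8 = -5/8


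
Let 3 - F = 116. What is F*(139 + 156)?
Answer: -33335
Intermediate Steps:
F = -113 (F = 3 - 1*116 = 3 - 116 = -113)
F*(139 + 156) = -113*(139 + 156) = -113*295 = -33335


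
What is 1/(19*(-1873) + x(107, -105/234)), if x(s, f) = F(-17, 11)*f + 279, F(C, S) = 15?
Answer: -26/918183 ≈ -2.8317e-5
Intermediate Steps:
x(s, f) = 279 + 15*f (x(s, f) = 15*f + 279 = 279 + 15*f)
1/(19*(-1873) + x(107, -105/234)) = 1/(19*(-1873) + (279 + 15*(-105/234))) = 1/(-35587 + (279 + 15*(-105*1/234))) = 1/(-35587 + (279 + 15*(-35/78))) = 1/(-35587 + (279 - 175/26)) = 1/(-35587 + 7079/26) = 1/(-918183/26) = -26/918183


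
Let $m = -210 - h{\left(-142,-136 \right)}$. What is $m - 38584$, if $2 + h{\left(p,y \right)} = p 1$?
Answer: $-38650$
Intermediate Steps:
$h{\left(p,y \right)} = -2 + p$ ($h{\left(p,y \right)} = -2 + p 1 = -2 + p$)
$m = -66$ ($m = -210 - \left(-2 - 142\right) = -210 - -144 = -210 + 144 = -66$)
$m - 38584 = -66 - 38584 = -38650$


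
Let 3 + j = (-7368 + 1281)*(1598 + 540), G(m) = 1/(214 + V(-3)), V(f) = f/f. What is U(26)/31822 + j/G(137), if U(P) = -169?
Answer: -89038335795739/31822 ≈ -2.7980e+9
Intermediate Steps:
V(f) = 1
G(m) = 1/215 (G(m) = 1/(214 + 1) = 1/215)
j = -13014009 (j = -3 + (-7368 + 1281)*(1598 + 540) = -3 - 6087*2138 = -3 - 13014006 = -13014009)
U(26)/31822 + j/G(137) = -169/31822 - 13014009/1/215 = -169*1/31822 - 13014009*215 = -169/31822 - 2798011935 = -89038335795739/31822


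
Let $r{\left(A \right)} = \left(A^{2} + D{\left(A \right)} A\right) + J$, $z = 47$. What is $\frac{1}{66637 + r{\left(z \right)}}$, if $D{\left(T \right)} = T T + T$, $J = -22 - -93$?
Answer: $\frac{1}{174949} \approx 5.7159 \cdot 10^{-6}$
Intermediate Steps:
$J = 71$ ($J = -22 + 93 = 71$)
$D{\left(T \right)} = T + T^{2}$ ($D{\left(T \right)} = T^{2} + T = T + T^{2}$)
$r{\left(A \right)} = 71 + A^{2} + A^{2} \left(1 + A\right)$ ($r{\left(A \right)} = \left(A^{2} + A \left(1 + A\right) A\right) + 71 = \left(A^{2} + A^{2} \left(1 + A\right)\right) + 71 = 71 + A^{2} + A^{2} \left(1 + A\right)$)
$\frac{1}{66637 + r{\left(z \right)}} = \frac{1}{66637 + \left(71 + 47^{3} + 2 \cdot 47^{2}\right)} = \frac{1}{66637 + \left(71 + 103823 + 2 \cdot 2209\right)} = \frac{1}{66637 + \left(71 + 103823 + 4418\right)} = \frac{1}{66637 + 108312} = \frac{1}{174949}$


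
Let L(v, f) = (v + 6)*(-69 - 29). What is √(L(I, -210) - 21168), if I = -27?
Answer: 7*I*√390 ≈ 138.24*I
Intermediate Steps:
L(v, f) = -588 - 98*v (L(v, f) = (6 + v)*(-98) = -588 - 98*v)
√(L(I, -210) - 21168) = √((-588 - 98*(-27)) - 21168) = √((-588 + 2646) - 21168) = √(2058 - 21168) = √(-19110) = 7*I*√390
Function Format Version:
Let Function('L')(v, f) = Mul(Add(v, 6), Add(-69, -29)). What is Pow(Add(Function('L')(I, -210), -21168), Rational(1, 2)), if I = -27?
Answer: Mul(7, I, Pow(390, Rational(1, 2))) ≈ Mul(138.24, I)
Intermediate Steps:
Function('L')(v, f) = Add(-588, Mul(-98, v)) (Function('L')(v, f) = Mul(Add(6, v), -98) = Add(-588, Mul(-98, v)))
Pow(Add(Function('L')(I, -210), -21168), Rational(1, 2)) = Pow(Add(Add(-588, Mul(-98, -27)), -21168), Rational(1, 2)) = Pow(Add(Add(-588, 2646), -21168), Rational(1, 2)) = Pow(Add(2058, -21168), Rational(1, 2)) = Pow(-19110, Rational(1, 2)) = Mul(7, I, Pow(390, Rational(1, 2)))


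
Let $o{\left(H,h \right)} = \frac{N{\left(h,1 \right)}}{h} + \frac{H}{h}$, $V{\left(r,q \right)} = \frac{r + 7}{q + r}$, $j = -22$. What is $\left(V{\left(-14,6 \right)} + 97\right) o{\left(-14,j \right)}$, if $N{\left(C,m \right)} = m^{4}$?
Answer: $\frac{10179}{176} \approx 57.835$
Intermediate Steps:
$V{\left(r,q \right)} = \frac{7 + r}{q + r}$
$o{\left(H,h \right)} = \frac{1}{h} + \frac{H}{h}$ ($o{\left(H,h \right)} = \frac{1^{4}}{h} + \frac{H}{h} = 1 \frac{1}{h} + \frac{H}{h} = \frac{1}{h} + \frac{H}{h}$)
$\left(V{\left(-14,6 \right)} + 97\right) o{\left(-14,j \right)} = \left(\frac{7 - 14}{6 - 14} + 97\right) \frac{1 - 14}{-22} = \left(\frac{1}{-8} \left(-7\right) + 97\right) \left(\left(- \frac{1}{22}\right) \left(-13\right)\right) = \left(\left(- \frac{1}{8}\right) \left(-7\right) + 97\right) \frac{13}{22} = \left(\frac{7}{8} + 97\right) \frac{13}{22} = \frac{783}{8} \cdot \frac{13}{22} = \frac{10179}{176}$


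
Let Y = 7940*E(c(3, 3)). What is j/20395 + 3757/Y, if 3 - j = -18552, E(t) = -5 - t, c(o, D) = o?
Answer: 220397917/259098080 ≈ 0.85064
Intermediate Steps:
j = 18555 (j = 3 - 1*(-18552) = 3 + 18552 = 18555)
Y = -63520 (Y = 7940*(-5 - 1*3) = 7940*(-5 - 3) = 7940*(-8) = -63520)
j/20395 + 3757/Y = 18555/20395 + 3757/(-63520) = 18555*(1/20395) + 3757*(-1/63520) = 3711/4079 - 3757/63520 = 220397917/259098080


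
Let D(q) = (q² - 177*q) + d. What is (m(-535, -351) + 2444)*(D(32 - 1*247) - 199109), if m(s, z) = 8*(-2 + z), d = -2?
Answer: 43635780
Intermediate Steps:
D(q) = -2 + q² - 177*q (D(q) = (q² - 177*q) - 2 = -2 + q² - 177*q)
m(s, z) = -16 + 8*z
(m(-535, -351) + 2444)*(D(32 - 1*247) - 199109) = ((-16 + 8*(-351)) + 2444)*((-2 + (32 - 1*247)² - 177*(32 - 1*247)) - 199109) = ((-16 - 2808) + 2444)*((-2 + (32 - 247)² - 177*(32 - 247)) - 199109) = (-2824 + 2444)*((-2 + (-215)² - 177*(-215)) - 199109) = -380*((-2 + 46225 + 38055) - 199109) = -380*(84278 - 199109) = -380*(-114831) = 43635780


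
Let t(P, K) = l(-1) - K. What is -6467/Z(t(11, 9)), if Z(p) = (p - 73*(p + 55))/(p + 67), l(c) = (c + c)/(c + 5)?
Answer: 743705/6662 ≈ 111.63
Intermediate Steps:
l(c) = 2*c/(5 + c) (l(c) = (2*c)/(5 + c) = 2*c/(5 + c))
t(P, K) = -½ - K (t(P, K) = 2*(-1)/(5 - 1) - K = 2*(-1)/4 - K = 2*(-1)*(¼) - K = -½ - K)
Z(p) = (-4015 - 72*p)/(67 + p) (Z(p) = (p - 73*(55 + p))/(67 + p) = (p + (-4015 - 73*p))/(67 + p) = (-4015 - 72*p)/(67 + p))
-6467/Z(t(11, 9)) = -6467*(67 + (-½ - 1*9))/(-4015 - 72*(-½ - 1*9)) = -6467*(67 + (-½ - 9))/(-4015 - 72*(-½ - 9)) = -6467*(67 - 19/2)/(-4015 - 72*(-19/2)) = -6467*115/(2*(-4015 + 684)) = -6467/((2/115)*(-3331)) = -6467/(-6662/115) = -6467*(-115/6662) = 743705/6662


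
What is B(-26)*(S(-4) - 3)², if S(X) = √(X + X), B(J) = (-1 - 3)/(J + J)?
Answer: 1/13 - 12*I*√2/13 ≈ 0.076923 - 1.3054*I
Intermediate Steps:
B(J) = -2/J (B(J) = -4*1/(2*J) = -2/J)
S(X) = √2*√X (S(X) = √(2*X) = √2*√X)
B(-26)*(S(-4) - 3)² = (-2/(-26))*(√2*√(-4) - 3)² = (-2*(-1/26))*(√2*(2*I) - 3)² = (2*I*√2 - 3)²/13 = (-3 + 2*I*√2)²/13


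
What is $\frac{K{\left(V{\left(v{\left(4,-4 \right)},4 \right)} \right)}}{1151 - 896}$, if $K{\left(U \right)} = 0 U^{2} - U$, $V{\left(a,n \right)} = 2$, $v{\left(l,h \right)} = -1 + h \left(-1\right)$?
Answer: $- \frac{2}{255} \approx -0.0078431$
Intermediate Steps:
$v{\left(l,h \right)} = -1 - h$
$K{\left(U \right)} = - U$ ($K{\left(U \right)} = 0 - U = - U$)
$\frac{K{\left(V{\left(v{\left(4,-4 \right)},4 \right)} \right)}}{1151 - 896} = \frac{\left(-1\right) 2}{1151 - 896} = - \frac{2}{255}$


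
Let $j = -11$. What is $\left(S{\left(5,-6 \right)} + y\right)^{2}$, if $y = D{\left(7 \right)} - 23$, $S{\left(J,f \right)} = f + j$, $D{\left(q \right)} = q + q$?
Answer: $676$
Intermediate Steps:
$D{\left(q \right)} = 2 q$
$S{\left(J,f \right)} = -11 + f$ ($S{\left(J,f \right)} = f - 11 = -11 + f$)
$y = -9$ ($y = 2 \cdot 7 - 23 = 14 - 23 = -9$)
$\left(S{\left(5,-6 \right)} + y\right)^{2} = \left(\left(-11 - 6\right) - 9\right)^{2} = \left(-17 - 9\right)^{2} = \left(-26\right)^{2} = 676$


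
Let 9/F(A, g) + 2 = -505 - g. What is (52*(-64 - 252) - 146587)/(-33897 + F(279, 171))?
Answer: 36842294/7660725 ≈ 4.8092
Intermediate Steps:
F(A, g) = 9/(-507 - g) (F(A, g) = 9/(-2 + (-505 - g)) = 9/(-507 - g))
(52*(-64 - 252) - 146587)/(-33897 + F(279, 171)) = (52*(-64 - 252) - 146587)/(-33897 - 9/(507 + 171)) = (52*(-316) - 146587)/(-33897 - 9/678) = (-16432 - 146587)/(-33897 - 9*1/678) = -163019/(-33897 - 3/226) = -163019/(-7660725/226) = -163019*(-226/7660725) = 36842294/7660725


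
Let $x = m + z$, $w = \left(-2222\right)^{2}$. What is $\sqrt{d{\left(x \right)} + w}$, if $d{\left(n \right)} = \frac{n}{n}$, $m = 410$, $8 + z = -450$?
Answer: $\sqrt{4937285} \approx 2222.0$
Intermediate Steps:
$z = -458$ ($z = -8 - 450 = -458$)
$w = 4937284$
$x = -48$ ($x = 410 - 458 = -48$)
$d{\left(n \right)} = 1$
$\sqrt{d{\left(x \right)} + w} = \sqrt{1 + 4937284} = \sqrt{4937285}$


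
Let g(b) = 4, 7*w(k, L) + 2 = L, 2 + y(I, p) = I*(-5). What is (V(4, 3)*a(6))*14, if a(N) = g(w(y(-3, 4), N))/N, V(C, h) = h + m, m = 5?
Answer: 224/3 ≈ 74.667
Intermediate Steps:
y(I, p) = -2 - 5*I (y(I, p) = -2 + I*(-5) = -2 - 5*I)
w(k, L) = -2/7 + L/7
V(C, h) = 5 + h (V(C, h) = h + 5 = 5 + h)
a(N) = 4/N
(V(4, 3)*a(6))*14 = ((5 + 3)*(4/6))*14 = (8*(4*(⅙)))*14 = (8*(⅔))*14 = (16/3)*14 = 224/3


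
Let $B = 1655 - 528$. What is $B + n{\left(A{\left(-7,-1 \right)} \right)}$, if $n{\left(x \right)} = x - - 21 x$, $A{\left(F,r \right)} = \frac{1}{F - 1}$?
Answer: $\frac{4497}{4} \approx 1124.3$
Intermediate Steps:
$A{\left(F,r \right)} = \frac{1}{-1 + F}$
$n{\left(x \right)} = 22 x$ ($n{\left(x \right)} = x + 21 x = 22 x$)
$B = 1127$
$B + n{\left(A{\left(-7,-1 \right)} \right)} = 1127 + \frac{22}{-1 - 7} = 1127 + \frac{22}{-8} = 1127 + 22 \left(- \frac{1}{8}\right) = 1127 - \frac{11}{4} = \frac{4497}{4}$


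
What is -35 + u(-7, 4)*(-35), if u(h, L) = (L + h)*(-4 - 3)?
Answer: -770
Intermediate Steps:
u(h, L) = -7*L - 7*h (u(h, L) = (L + h)*(-7) = -7*L - 7*h)
-35 + u(-7, 4)*(-35) = -35 + (-7*4 - 7*(-7))*(-35) = -35 + (-28 + 49)*(-35) = -35 + 21*(-35) = -35 - 735 = -770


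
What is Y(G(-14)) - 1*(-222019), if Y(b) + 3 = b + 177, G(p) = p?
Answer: 222179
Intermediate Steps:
Y(b) = 174 + b (Y(b) = -3 + (b + 177) = -3 + (177 + b) = 174 + b)
Y(G(-14)) - 1*(-222019) = (174 - 14) - 1*(-222019) = 160 + 222019 = 222179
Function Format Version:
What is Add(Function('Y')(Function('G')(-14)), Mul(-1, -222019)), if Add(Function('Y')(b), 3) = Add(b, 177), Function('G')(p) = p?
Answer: 222179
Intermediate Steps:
Function('Y')(b) = Add(174, b) (Function('Y')(b) = Add(-3, Add(b, 177)) = Add(-3, Add(177, b)) = Add(174, b))
Add(Function('Y')(Function('G')(-14)), Mul(-1, -222019)) = Add(Add(174, -14), Mul(-1, -222019)) = Add(160, 222019) = 222179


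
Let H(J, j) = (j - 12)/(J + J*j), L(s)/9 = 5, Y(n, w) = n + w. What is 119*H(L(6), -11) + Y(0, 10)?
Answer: 7237/450 ≈ 16.082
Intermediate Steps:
L(s) = 45 (L(s) = 9*5 = 45)
H(J, j) = (-12 + j)/(J + J*j)
119*H(L(6), -11) + Y(0, 10) = 119*((-12 - 11)/(45*(1 - 11))) + (0 + 10) = 119*((1/45)*(-23)/(-10)) + 10 = 119*((1/45)*(-⅒)*(-23)) + 10 = 119*(23/450) + 10 = 2737/450 + 10 = 7237/450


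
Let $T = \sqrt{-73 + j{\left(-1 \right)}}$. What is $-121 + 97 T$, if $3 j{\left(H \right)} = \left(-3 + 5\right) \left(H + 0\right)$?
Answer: $-121 + \frac{97 i \sqrt{663}}{3} \approx -121.0 + 832.54 i$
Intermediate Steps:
$j{\left(H \right)} = \frac{2 H}{3}$ ($j{\left(H \right)} = \frac{\left(-3 + 5\right) \left(H + 0\right)}{3} = \frac{2 H}{3}$)
$T = \frac{i \sqrt{663}}{3}$ ($T = \sqrt{-73 + \frac{2}{3} \left(-1\right)} = \sqrt{-73 - \frac{2}{3}} = \sqrt{- \frac{221}{3}} = \frac{i \sqrt{663}}{3} \approx 8.5829 i$)
$-121 + 97 T = -121 + 97 \frac{i \sqrt{663}}{3} = -121 + \frac{97 i \sqrt{663}}{3}$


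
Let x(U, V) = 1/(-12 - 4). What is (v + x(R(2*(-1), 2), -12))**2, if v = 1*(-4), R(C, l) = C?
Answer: 4225/256 ≈ 16.504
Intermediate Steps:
x(U, V) = -1/16 (x(U, V) = 1/(-16) = -1/16)
v = -4
(v + x(R(2*(-1), 2), -12))**2 = (-4 - 1/16)**2 = (-65/16)**2 = 4225/256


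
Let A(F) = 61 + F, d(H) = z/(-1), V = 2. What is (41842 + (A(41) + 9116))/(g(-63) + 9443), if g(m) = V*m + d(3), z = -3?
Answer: 2553/466 ≈ 5.4785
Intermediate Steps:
d(H) = 3 (d(H) = -3/(-1) = -3*(-1) = 3)
g(m) = 3 + 2*m (g(m) = 2*m + 3 = 3 + 2*m)
(41842 + (A(41) + 9116))/(g(-63) + 9443) = (41842 + ((61 + 41) + 9116))/((3 + 2*(-63)) + 9443) = (41842 + (102 + 9116))/((3 - 126) + 9443) = (41842 + 9218)/(-123 + 9443) = 51060/9320 = 51060*(1/9320) = 2553/466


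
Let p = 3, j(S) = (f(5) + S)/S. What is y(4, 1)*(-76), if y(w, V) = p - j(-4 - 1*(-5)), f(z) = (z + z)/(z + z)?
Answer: -76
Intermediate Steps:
f(z) = 1 (f(z) = (2*z)/((2*z)) = (2*z)*(1/(2*z)) = 1)
j(S) = (1 + S)/S
y(w, V) = 1 (y(w, V) = 3 - (1 + (-4 - 1*(-5)))/(-4 - 1*(-5)) = 3 - (1 + (-4 + 5))/(-4 + 5) = 3 - (1 + 1)/1 = 3 - 2 = 1)
y(4, 1)*(-76) = 1*(-76) = -76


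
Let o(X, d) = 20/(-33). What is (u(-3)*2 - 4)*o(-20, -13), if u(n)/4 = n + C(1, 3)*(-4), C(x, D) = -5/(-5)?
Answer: 400/11 ≈ 36.364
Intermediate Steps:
C(x, D) = 1 (C(x, D) = -5*(-1/5) = 1)
o(X, d) = -20/33 (o(X, d) = 20*(-1/33) = -20/33)
u(n) = -16 + 4*n (u(n) = 4*(n + 1*(-4)) = 4*(n - 4) = 4*(-4 + n) = -16 + 4*n)
(u(-3)*2 - 4)*o(-20, -13) = ((-16 + 4*(-3))*2 - 4)*(-20/33) = ((-16 - 12)*2 - 4)*(-20/33) = (-28*2 - 4)*(-20/33) = (-56 - 4)*(-20/33) = -60*(-20/33) = 400/11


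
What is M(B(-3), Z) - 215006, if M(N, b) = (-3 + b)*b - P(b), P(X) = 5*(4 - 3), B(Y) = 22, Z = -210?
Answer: -170281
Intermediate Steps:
P(X) = 5 (P(X) = 5*1 = 5)
M(N, b) = -5 + b*(-3 + b) (M(N, b) = (-3 + b)*b - 1*5 = b*(-3 + b) - 5 = -5 + b*(-3 + b))
M(B(-3), Z) - 215006 = (-5 + (-210)**2 - 3*(-210)) - 215006 = (-5 + 44100 + 630) - 215006 = 44725 - 215006 = -170281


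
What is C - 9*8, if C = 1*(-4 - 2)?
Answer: -78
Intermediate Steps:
C = -6 (C = 1*(-6) = -6)
C - 9*8 = -6 - 9*8 = -6 - 72 = -78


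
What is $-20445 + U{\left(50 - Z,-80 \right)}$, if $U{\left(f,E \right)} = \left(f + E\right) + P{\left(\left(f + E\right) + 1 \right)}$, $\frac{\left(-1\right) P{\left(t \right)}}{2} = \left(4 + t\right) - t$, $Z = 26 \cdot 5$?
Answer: $-20613$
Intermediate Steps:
$Z = 130$
$P{\left(t \right)} = -8$ ($P{\left(t \right)} = - 2 \left(\left(4 + t\right) - t\right) = \left(-2\right) 4 = -8$)
$U{\left(f,E \right)} = -8 + E + f$ ($U{\left(f,E \right)} = \left(f + E\right) - 8 = \left(E + f\right) - 8 = -8 + E + f$)
$-20445 + U{\left(50 - Z,-80 \right)} = -20445 - 168 = -20613$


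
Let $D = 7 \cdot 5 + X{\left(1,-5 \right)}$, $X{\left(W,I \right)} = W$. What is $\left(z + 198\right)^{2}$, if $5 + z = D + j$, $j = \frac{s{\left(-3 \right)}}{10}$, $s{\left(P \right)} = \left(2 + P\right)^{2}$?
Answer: $\frac{5248681}{100} \approx 52487.0$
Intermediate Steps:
$j = \frac{1}{10}$ ($j = \frac{\left(2 - 3\right)^{2}}{10} = \left(-1\right)^{2} \cdot \frac{1}{10} = 1 \cdot \frac{1}{10} = \frac{1}{10} \approx 0.1$)
$D = 36$ ($D = 7 \cdot 5 + 1 = 35 + 1 = 36$)
$z = \frac{311}{10}$ ($z = -5 + \left(36 + \frac{1}{10}\right) = -5 + \frac{361}{10} = \frac{311}{10} \approx 31.1$)
$\left(z + 198\right)^{2} = \left(\frac{311}{10} + 198\right)^{2} = \left(\frac{2291}{10}\right)^{2} = \frac{5248681}{100}$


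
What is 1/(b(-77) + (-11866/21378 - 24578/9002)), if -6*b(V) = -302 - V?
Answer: 1963722/67188083 ≈ 0.029227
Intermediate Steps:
b(V) = 151/3 + V/6 (b(V) = -(-302 - V)/6 = 151/3 + V/6)
1/(b(-77) + (-11866/21378 - 24578/9002)) = 1/((151/3 + (⅙)*(-77)) + (-11866/21378 - 24578/9002)) = 1/((151/3 - 77/6) + (-11866*1/21378 - 24578*1/9002)) = 1/(75/2 + (-5933/10689 - 12289/4501)) = 1/(75/2 - 3225746/981861) = 1/(67188083/1963722) = 1963722/67188083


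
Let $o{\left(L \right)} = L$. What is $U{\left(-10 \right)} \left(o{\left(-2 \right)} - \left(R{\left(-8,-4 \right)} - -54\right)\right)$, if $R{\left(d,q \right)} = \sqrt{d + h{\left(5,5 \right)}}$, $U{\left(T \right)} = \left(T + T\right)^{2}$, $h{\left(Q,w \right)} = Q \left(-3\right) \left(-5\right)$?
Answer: $-22400 - 400 \sqrt{67} \approx -25674.0$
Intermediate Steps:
$h{\left(Q,w \right)} = 15 Q$ ($h{\left(Q,w \right)} = - 3 Q \left(-5\right) = 15 Q$)
$U{\left(T \right)} = 4 T^{2}$ ($U{\left(T \right)} = \left(2 T\right)^{2} = 4 T^{2}$)
$R{\left(d,q \right)} = \sqrt{75 + d}$ ($R{\left(d,q \right)} = \sqrt{d + 15 \cdot 5} = \sqrt{d + 75} = \sqrt{75 + d}$)
$U{\left(-10 \right)} \left(o{\left(-2 \right)} - \left(R{\left(-8,-4 \right)} - -54\right)\right) = 4 \left(-10\right)^{2} \left(-2 - \left(\sqrt{75 - 8} - -54\right)\right) = 4 \cdot 100 \left(-2 - \left(\sqrt{67} + 54\right)\right) = 400 \left(-2 - \left(54 + \sqrt{67}\right)\right) = 400 \left(-56 - \sqrt{67}\right) = -22400 - 400 \sqrt{67}$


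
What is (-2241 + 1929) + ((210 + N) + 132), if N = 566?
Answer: 596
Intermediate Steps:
(-2241 + 1929) + ((210 + N) + 132) = (-2241 + 1929) + ((210 + 566) + 132) = -312 + (776 + 132) = -312 + 908 = 596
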